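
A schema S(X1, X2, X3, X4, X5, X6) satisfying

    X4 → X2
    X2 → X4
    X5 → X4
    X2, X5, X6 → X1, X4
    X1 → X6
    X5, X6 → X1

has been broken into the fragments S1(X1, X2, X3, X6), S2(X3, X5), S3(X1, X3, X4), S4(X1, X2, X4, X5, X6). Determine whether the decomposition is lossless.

No

Chase test. Columns are X1, X2, X3, X4, X5, X6; row i has aⱼ where attribute j ∈ Si, else bᵢⱼ.
Initial tableau (one row per fragment):
  row 1: a1 a2 a3 b14 b15 a6
  row 2: b21 b22 a3 b24 a5 b26
  row 3: a1 b32 a3 a4 b35 b36
  row 4: a1 a2 b43 a4 a5 a6
Rows 3 and 4 agree on X4; apply X4→X2 and equate their X2 entries.
Rows 1 and 3 agree on X2; apply X2→X4 and equate their X4 entries.
Rows 2 and 4 agree on X5; apply X5→X4 and equate their X4 entries.
Rows 1 and 3 agree on X1; apply X1→X6 and equate their X6 entries.
Rows 1 and 2 agree on X4; apply X4→X2 and equate their X2 entries.
No row becomes fully distinguished — the join is lossy.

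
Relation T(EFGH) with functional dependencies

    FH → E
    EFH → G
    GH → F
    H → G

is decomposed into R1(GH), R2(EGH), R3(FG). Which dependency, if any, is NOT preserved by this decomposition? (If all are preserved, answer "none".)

Check GH → F: no single fragment contains all of {FGH}, and the restricted closure of {GH} across the fragments never reaches {F}.
FH → E is preserved.
EFH → G is preserved.
H → G is preserved.

GH → F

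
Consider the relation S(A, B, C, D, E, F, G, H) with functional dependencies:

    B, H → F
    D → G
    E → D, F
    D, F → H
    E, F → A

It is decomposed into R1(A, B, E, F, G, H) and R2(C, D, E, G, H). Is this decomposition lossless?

No

Common attributes: R1 ∩ R2 = {E, G, H}.
Closure of {E, G, H}: E → D, F applies, adding D, F; E, F → A applies, adding A. So (E, G, H)⁺ = {A, D, E, F, G, H}.
The closure contains neither all of R1 = {A, B, E, F, G, H} nor all of R2 = {C, D, E, G, H}, so the common attributes are not a superkey of either fragment. The join is lossy.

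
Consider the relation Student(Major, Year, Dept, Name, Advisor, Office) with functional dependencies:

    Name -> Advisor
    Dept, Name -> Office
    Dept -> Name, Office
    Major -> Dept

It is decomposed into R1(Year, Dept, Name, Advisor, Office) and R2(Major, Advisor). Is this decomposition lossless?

No

Common attributes: R1 ∩ R2 = {Advisor}.
No dependency enlarges {Advisor}, so (Advisor)⁺ = {Advisor}.
The closure contains neither all of R1 = {Year, Dept, Name, Advisor, Office} nor all of R2 = {Major, Advisor}, so the common attributes are not a superkey of either fragment. The join is lossy.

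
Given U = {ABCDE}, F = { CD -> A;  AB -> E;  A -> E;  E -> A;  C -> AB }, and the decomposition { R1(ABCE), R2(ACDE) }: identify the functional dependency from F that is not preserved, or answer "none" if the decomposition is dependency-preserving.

none

CD → A lies within R2.
AB → E lies within R1.
A → E lies within R1.
E → A lies within R1.
C → AB lies within R1.
Every dependency is enforceable on the fragments, so the decomposition is dependency-preserving.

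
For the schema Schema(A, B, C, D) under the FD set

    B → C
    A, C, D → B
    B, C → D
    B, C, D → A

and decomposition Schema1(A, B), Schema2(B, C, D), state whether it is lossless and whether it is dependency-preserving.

lossless but not dependency-preserving

Lossless test: (B)⁺ = {A, B, C, D}, which contains all of one fragment — lossless.
Dependency preservation: the restricted closure of {A, C, D} across the fragments never reaches {B}, so A, C, D → B cannot be enforced without a join — not preserved.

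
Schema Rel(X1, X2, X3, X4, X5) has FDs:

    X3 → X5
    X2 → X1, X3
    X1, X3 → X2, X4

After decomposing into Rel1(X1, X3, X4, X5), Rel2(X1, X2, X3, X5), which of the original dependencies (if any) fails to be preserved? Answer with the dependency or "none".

X3 → X5 lies within Rel1.
X2 → X1, X3 lies within Rel2.
X1, X3 → X2, X4: restricted closure across fragments reaches X2, X4.
Every dependency is enforceable on the fragments, so the decomposition is dependency-preserving.

none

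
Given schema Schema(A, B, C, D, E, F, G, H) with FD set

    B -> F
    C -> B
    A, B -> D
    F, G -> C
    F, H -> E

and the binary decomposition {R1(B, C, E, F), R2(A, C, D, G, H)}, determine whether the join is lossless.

No

Common attributes: R1 ∩ R2 = {C}.
Closure of {C}: C → B applies, adding B; B → F applies, adding F. So (C)⁺ = {B, C, F}.
The closure contains neither all of R1 = {B, C, E, F} nor all of R2 = {A, C, D, G, H}, so the common attributes are not a superkey of either fragment. The join is lossy.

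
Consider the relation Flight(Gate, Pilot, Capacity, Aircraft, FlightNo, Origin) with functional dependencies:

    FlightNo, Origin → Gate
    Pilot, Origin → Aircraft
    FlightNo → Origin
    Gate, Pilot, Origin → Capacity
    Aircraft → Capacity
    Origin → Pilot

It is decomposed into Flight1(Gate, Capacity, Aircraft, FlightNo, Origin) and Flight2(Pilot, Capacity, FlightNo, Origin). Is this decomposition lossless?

Yes

Common attributes: Flight1 ∩ Flight2 = {Capacity, FlightNo, Origin}.
Closure of {Capacity, FlightNo, Origin}: FlightNo, Origin → Gate applies, adding Gate; Origin → Pilot applies, adding Pilot; Pilot, Origin → Aircraft applies, adding Aircraft. So (Capacity, FlightNo, Origin)⁺ = {Gate, Pilot, Capacity, Aircraft, FlightNo, Origin}.
This closure contains every attribute of Flight1, so Flight1 ∩ Flight2 → Flight1. The join is lossless.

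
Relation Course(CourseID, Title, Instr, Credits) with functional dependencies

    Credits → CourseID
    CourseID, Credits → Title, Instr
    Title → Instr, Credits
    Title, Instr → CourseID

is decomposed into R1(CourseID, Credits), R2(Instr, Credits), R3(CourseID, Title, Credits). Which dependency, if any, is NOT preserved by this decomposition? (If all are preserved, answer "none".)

none

Credits → CourseID lies within R1.
CourseID, Credits → Title, Instr: restricted closure across fragments reaches Title, Instr.
Title → Instr, Credits: restricted closure across fragments reaches Instr, Credits.
Title, Instr → CourseID: restricted closure across fragments reaches CourseID.
Every dependency is enforceable on the fragments, so the decomposition is dependency-preserving.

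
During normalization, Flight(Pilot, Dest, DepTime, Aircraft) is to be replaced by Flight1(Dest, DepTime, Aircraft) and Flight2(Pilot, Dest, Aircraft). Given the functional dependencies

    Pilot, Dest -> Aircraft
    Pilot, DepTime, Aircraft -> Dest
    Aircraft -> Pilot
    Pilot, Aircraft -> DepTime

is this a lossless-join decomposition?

Yes

Common attributes: Flight1 ∩ Flight2 = {Dest, Aircraft}.
Closure of {Dest, Aircraft}: Aircraft → Pilot applies, adding Pilot; Pilot, Aircraft → DepTime applies, adding DepTime. So (Dest, Aircraft)⁺ = {Pilot, Dest, DepTime, Aircraft}.
This closure contains every attribute of Flight1, so Flight1 ∩ Flight2 → Flight1. The join is lossless.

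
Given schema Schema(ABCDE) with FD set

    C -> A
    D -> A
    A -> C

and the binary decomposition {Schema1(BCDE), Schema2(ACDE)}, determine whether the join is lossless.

Yes

Common attributes: Schema1 ∩ Schema2 = {CDE}.
Closure of {CDE}: C → A applies, adding A. So (CDE)⁺ = {ACDE}.
This closure contains every attribute of Schema2, so Schema1 ∩ Schema2 → Schema2. The join is lossless.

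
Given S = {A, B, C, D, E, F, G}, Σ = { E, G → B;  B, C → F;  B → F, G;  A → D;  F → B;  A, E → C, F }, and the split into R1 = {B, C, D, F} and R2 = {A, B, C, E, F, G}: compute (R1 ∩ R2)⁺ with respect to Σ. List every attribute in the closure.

R1 ∩ R2 = {B, C, F}.
B → F, G applies, adding G
Closure: {B, C, F, G}.

B, C, F, G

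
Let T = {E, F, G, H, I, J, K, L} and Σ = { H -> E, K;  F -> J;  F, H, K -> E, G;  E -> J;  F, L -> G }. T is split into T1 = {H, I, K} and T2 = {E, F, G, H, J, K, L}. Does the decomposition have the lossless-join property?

No

Common attributes: T1 ∩ T2 = {H, K}.
Closure of {H, K}: H → E, K applies, adding E; E → J applies, adding J. So (H, K)⁺ = {E, H, J, K}.
The closure contains neither all of T1 = {H, I, K} nor all of T2 = {E, F, G, H, J, K, L}, so the common attributes are not a superkey of either fragment. The join is lossy.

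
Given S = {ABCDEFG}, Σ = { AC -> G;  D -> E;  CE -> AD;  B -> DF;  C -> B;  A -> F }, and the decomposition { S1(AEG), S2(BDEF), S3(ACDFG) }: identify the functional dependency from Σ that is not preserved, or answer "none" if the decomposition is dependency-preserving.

Check C → B: no single fragment contains all of {BC}, and the restricted closure of {C} across the fragments never reaches {B}.
AC → G is preserved.
D → E is preserved.
CE → AD is preserved.
B → DF is preserved.
A → F is preserved.

C -> B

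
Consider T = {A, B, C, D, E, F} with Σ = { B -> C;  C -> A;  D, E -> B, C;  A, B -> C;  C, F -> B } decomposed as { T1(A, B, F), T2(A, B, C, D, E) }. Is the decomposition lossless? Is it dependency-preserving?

lossy and not dependency-preserving

Lossless test: (A, B)⁺ = {A, B, C}, which is a superkey of neither fragment — lossy.
Dependency preservation: the restricted closure of {C, F} across the fragments never reaches {B}, so C, F → B cannot be enforced without a join — not preserved.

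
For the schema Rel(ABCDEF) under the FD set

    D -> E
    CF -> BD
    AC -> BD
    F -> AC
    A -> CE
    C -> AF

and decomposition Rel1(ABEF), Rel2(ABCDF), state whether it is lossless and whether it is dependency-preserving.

lossless but not dependency-preserving

Lossless test: (ABF)⁺ = {ABCDEF}, which contains all of one fragment — lossless.
Dependency preservation: the restricted closure of {D} across the fragments never reaches {E}, so D → E cannot be enforced without a join — not preserved.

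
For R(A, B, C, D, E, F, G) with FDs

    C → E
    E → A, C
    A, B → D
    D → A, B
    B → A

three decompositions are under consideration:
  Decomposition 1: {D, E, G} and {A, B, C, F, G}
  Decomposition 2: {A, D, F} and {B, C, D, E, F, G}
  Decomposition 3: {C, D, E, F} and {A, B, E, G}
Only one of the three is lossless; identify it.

Decomposition 2

Decomposition 1: common = {G}, closure = {G} → lossy.
Decomposition 2: common = {D, F}, closure = {A, B, D, F} → lossless.
Decomposition 3: common = {E}, closure = {A, C, E} → lossy.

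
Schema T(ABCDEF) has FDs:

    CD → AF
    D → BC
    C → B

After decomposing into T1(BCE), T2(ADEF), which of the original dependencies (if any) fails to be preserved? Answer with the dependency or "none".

Check D → BC: no single fragment contains all of {BCD}, and the restricted closure of {D} across the fragments never reaches {BC}.
CD → AF is preserved.
C → B is preserved.

D → BC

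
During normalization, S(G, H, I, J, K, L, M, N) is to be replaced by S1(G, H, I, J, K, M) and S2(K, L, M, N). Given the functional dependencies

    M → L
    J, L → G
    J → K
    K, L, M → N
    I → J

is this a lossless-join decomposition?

Yes

Common attributes: S1 ∩ S2 = {K, M}.
Closure of {K, M}: M → L applies, adding L; K, L, M → N applies, adding N. So (K, M)⁺ = {K, L, M, N}.
This closure contains every attribute of S2, so S1 ∩ S2 → S2. The join is lossless.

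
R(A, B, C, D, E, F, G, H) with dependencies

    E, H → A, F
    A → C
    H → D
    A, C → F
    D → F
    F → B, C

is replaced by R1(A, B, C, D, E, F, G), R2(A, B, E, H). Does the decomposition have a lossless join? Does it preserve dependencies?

lossy and not dependency-preserving

Lossless test: (A, B, E)⁺ = {A, B, C, E, F}, which is a superkey of neither fragment — lossy.
Dependency preservation: the restricted closure of {H} across the fragments never reaches {D}, so H → D cannot be enforced without a join — not preserved.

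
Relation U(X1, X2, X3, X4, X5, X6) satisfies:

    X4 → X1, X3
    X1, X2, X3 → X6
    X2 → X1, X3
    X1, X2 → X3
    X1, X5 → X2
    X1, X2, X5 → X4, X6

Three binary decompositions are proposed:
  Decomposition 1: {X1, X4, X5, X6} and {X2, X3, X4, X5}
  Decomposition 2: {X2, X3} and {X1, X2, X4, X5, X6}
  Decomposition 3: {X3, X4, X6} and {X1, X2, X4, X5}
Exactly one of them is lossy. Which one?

Decomposition 1: common = {X4, X5}, closure = {X1, X2, X3, X4, X5, X6} → lossless.
Decomposition 2: common = {X2}, closure = {X1, X2, X3, X6} → lossless.
Decomposition 3: common = {X4}, closure = {X1, X3, X4} → lossy.

Decomposition 3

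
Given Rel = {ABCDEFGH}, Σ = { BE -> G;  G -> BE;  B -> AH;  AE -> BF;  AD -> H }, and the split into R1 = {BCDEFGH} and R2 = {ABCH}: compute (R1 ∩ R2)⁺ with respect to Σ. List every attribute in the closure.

ABCH

R1 ∩ R2 = {BCH}.
B → AH applies, adding A
Closure: {ABCH}.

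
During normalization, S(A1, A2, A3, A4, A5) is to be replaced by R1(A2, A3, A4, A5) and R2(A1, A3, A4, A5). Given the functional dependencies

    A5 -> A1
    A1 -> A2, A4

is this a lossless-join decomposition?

Common attributes: R1 ∩ R2 = {A3, A4, A5}.
Closure of {A3, A4, A5}: A5 → A1 applies, adding A1; A1 → A2, A4 applies, adding A2. So (A3, A4, A5)⁺ = {A1, A2, A3, A4, A5}.
This closure contains every attribute of R1, so R1 ∩ R2 → R1. The join is lossless.

Yes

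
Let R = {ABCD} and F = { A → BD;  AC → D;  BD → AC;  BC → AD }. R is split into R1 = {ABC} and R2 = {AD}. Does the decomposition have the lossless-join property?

Yes

Common attributes: R1 ∩ R2 = {A}.
Closure of {A}: A → BD applies, adding BD; BD → AC applies, adding C. So (A)⁺ = {ABCD}.
This closure contains every attribute of R1, so R1 ∩ R2 → R1. The join is lossless.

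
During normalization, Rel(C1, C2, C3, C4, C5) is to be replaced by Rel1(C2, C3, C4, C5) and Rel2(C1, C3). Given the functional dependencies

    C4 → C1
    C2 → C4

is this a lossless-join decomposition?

No

Common attributes: Rel1 ∩ Rel2 = {C3}.
No dependency enlarges {C3}, so (C3)⁺ = {C3}.
The closure contains neither all of Rel1 = {C2, C3, C4, C5} nor all of Rel2 = {C1, C3}, so the common attributes are not a superkey of either fragment. The join is lossy.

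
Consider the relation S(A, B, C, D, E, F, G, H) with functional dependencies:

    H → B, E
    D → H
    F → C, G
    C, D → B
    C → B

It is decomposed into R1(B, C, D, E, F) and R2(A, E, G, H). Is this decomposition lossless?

No

Common attributes: R1 ∩ R2 = {E}.
No dependency enlarges {E}, so (E)⁺ = {E}.
The closure contains neither all of R1 = {B, C, D, E, F} nor all of R2 = {A, E, G, H}, so the common attributes are not a superkey of either fragment. The join is lossy.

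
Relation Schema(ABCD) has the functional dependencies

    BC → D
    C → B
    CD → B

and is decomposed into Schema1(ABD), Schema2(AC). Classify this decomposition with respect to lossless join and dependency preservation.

lossy and not dependency-preserving

Lossless test: (A)⁺ = {A}, which is a superkey of neither fragment — lossy.
Dependency preservation: the restricted closure of {BC} across the fragments never reaches {D}, so BC → D cannot be enforced without a join — not preserved.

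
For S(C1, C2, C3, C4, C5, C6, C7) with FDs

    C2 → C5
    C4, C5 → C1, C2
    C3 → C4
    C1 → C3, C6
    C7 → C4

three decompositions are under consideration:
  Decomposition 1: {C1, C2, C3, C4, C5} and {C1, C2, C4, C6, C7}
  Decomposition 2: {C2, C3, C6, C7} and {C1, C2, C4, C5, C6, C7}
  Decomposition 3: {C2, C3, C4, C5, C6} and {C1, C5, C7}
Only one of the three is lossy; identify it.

Decomposition 3

Decomposition 1: common = {C1, C2, C4}, closure = {C1, C2, C3, C4, C5, C6} → lossless.
Decomposition 2: common = {C2, C6, C7}, closure = {C1, C2, C3, C4, C5, C6, C7} → lossless.
Decomposition 3: common = {C5}, closure = {C5} → lossy.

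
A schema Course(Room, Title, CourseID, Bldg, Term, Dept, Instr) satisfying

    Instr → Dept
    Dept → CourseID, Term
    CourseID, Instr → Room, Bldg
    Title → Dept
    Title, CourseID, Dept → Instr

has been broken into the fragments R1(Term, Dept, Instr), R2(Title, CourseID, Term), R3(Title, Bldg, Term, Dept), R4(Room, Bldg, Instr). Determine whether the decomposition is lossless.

Chase test. Columns are Room, Title, CourseID, Bldg, Term, Dept, Instr; row i has aⱼ where attribute j ∈ Ri, else bᵢⱼ.
Initial tableau (one row per fragment):
  row 1: b11 b12 b13 b14 a5 a6 a7
  row 2: b21 a2 a3 b24 a5 b26 b27
  row 3: b31 a2 b33 a4 a5 a6 b37
  row 4: a1 b42 b43 a4 b45 b46 a7
Rows 1 and 4 agree on Instr; apply Instr→Dept and equate their Dept entries.
Rows 1 and 3 agree on Dept; apply Dept→CourseID, Term and equate their CourseID, Term entries.
Rows 1 and 4 agree on Dept; apply Dept→CourseID, Term and equate their CourseID, Term entries.
Rows 1 and 4 agree on CourseID, Instr; apply CourseID, Instr→Room, Bldg and equate their Room, Bldg entries.
Rows 2 and 3 agree on Title; apply Title→Dept and equate their Dept entries.
Rows 1 and 2 agree on Dept; apply Dept→CourseID, Term and equate their CourseID, Term entries.
Rows 2 and 3 agree on Title, CourseID, Dept; apply Title, CourseID, Dept→Instr and equate their Instr entries.
Rows 2 and 3 agree on CourseID, Instr; apply CourseID, Instr→Room, Bldg and equate their Room, Bldg entries.
No row becomes fully distinguished — the join is lossy.

No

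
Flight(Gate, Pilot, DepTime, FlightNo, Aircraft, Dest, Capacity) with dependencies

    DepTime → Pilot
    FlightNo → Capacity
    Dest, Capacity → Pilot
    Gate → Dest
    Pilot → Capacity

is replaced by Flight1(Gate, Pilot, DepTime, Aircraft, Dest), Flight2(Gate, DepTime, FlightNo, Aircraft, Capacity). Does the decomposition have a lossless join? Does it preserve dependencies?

lossless but not dependency-preserving

Lossless test: (Gate, DepTime, Aircraft)⁺ = {Gate, Pilot, DepTime, Aircraft, Dest, Capacity}, which contains all of one fragment — lossless.
Dependency preservation: the restricted closure of {Dest, Capacity} across the fragments never reaches {Pilot}, so Dest, Capacity → Pilot cannot be enforced without a join — not preserved.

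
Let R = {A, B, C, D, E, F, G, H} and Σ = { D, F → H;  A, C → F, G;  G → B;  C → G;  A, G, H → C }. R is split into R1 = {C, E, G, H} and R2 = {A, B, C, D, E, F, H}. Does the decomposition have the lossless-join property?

Common attributes: R1 ∩ R2 = {C, E, H}.
Closure of {C, E, H}: C → G applies, adding G; G → B applies, adding B. So (C, E, H)⁺ = {B, C, E, G, H}.
This closure contains every attribute of R1, so R1 ∩ R2 → R1. The join is lossless.

Yes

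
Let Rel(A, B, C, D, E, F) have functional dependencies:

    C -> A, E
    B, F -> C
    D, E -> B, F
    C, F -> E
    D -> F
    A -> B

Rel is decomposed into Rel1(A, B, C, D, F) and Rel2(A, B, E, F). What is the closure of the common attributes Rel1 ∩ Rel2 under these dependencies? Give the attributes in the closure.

Rel1 ∩ Rel2 = {A, B, F}.
B, F → C applies, adding C
C, F → E applies, adding E
Closure: {A, B, C, E, F}.

A, B, C, E, F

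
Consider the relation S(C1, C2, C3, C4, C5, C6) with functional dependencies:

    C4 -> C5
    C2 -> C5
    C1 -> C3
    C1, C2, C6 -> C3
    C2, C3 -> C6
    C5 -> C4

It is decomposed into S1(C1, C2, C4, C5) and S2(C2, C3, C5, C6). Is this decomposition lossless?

No

Common attributes: S1 ∩ S2 = {C2, C5}.
Closure of {C2, C5}: C5 → C4 applies, adding C4. So (C2, C5)⁺ = {C2, C4, C5}.
The closure contains neither all of S1 = {C1, C2, C4, C5} nor all of S2 = {C2, C3, C5, C6}, so the common attributes are not a superkey of either fragment. The join is lossy.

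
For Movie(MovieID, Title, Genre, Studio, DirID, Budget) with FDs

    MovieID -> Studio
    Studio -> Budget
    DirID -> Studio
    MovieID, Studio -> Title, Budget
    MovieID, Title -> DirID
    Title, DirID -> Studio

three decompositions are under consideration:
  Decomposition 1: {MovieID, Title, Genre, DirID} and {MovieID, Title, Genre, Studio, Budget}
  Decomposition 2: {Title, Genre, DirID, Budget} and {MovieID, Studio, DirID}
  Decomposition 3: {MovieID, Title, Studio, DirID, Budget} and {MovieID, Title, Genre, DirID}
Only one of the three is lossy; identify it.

Decomposition 1: common = {MovieID, Title, Genre}, closure = {MovieID, Title, Genre, Studio, DirID, Budget} → lossless.
Decomposition 2: common = {DirID}, closure = {Studio, DirID, Budget} → lossy.
Decomposition 3: common = {MovieID, Title, DirID}, closure = {MovieID, Title, Studio, DirID, Budget} → lossless.

Decomposition 2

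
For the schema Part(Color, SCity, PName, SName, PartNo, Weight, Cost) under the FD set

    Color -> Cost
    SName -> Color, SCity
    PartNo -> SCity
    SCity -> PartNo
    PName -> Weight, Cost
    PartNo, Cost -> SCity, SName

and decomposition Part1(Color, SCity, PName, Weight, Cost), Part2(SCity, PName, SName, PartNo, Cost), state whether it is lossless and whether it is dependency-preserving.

Lossless test: (SCity, PName, Cost)⁺ = {Color, SCity, PName, SName, PartNo, Weight, Cost}, which contains all of one fragment — lossless.
Dependency preservation: SName → Color, SCity is not contained in any single fragment, but the restricted closure of its left-hand side across the fragments still reaches the right-hand side; the remaining FDs each lie inside some fragment. All dependencies are preserved.

lossless and dependency-preserving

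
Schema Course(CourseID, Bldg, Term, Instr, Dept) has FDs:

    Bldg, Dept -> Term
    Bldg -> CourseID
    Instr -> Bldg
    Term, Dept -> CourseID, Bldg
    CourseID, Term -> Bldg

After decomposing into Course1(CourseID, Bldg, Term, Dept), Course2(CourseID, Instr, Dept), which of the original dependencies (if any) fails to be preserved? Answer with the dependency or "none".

Instr -> Bldg

Check Instr → Bldg: no single fragment contains all of {Bldg, Instr}, and the restricted closure of {Instr} across the fragments never reaches {Bldg}.
Bldg, Dept → Term is preserved.
Bldg → CourseID is preserved.
Term, Dept → CourseID, Bldg is preserved.
CourseID, Term → Bldg is preserved.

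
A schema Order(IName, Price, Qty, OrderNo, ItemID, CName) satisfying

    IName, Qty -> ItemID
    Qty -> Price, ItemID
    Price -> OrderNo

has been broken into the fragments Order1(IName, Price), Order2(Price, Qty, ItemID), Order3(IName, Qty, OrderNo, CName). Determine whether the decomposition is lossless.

Yes

Chase test. Columns are IName, Price, Qty, OrderNo, ItemID, CName; row i has aⱼ where attribute j ∈ Orderi, else bᵢⱼ.
Initial tableau (one row per fragment):
  row 1: a1 a2 b13 b14 b15 b16
  row 2: b21 a2 a3 b24 a5 b26
  row 3: a1 b32 a3 a4 b35 a6
Rows 2 and 3 agree on Qty; apply Qty→Price, ItemID and equate their Price, ItemID entries.
Rows 1 and 2 agree on Price; apply Price→OrderNo and equate their OrderNo entries.
Rows 1 and 3 agree on Price; apply Price→OrderNo and equate their OrderNo entries.
Row 3 is now all distinguished symbols — the join is lossless.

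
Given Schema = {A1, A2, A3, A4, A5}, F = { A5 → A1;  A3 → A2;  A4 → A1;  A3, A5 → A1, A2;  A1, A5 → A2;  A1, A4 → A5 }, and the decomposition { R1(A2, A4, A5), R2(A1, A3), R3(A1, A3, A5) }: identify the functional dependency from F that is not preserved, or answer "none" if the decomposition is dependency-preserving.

A3 → A2

Check A3 → A2: no single fragment contains all of {A2, A3}, and the restricted closure of {A3} across the fragments never reaches {A2}.
A5 → A1 is preserved.
A4 → A1 is preserved.
A3, A5 → A1, A2 is preserved.
A1, A5 → A2 is preserved.
A1, A4 → A5 is preserved.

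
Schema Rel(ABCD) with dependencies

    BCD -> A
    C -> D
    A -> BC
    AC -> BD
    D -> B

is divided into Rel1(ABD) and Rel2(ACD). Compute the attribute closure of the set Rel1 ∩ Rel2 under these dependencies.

ABCD

Rel1 ∩ Rel2 = {AD}.
A → BC applies, adding BC
Closure: {ABCD}.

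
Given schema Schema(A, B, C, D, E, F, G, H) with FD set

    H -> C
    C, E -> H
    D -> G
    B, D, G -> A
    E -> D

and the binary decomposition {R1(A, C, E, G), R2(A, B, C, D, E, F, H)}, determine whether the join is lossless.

Common attributes: R1 ∩ R2 = {A, C, E}.
Closure of {A, C, E}: C, E → H applies, adding H; E → D applies, adding D; D → G applies, adding G. So (A, C, E)⁺ = {A, C, D, E, G, H}.
This closure contains every attribute of R1, so R1 ∩ R2 → R1. The join is lossless.

Yes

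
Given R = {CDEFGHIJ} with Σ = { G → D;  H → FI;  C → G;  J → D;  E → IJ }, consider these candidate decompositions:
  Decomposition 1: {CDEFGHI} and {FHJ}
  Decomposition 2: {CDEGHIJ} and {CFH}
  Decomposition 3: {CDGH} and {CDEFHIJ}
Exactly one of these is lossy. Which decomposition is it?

Decomposition 1: common = {FH}, closure = {FHI} → lossy.
Decomposition 2: common = {CH}, closure = {CDFGHI} → lossless.
Decomposition 3: common = {CDH}, closure = {CDFGHI} → lossless.

Decomposition 1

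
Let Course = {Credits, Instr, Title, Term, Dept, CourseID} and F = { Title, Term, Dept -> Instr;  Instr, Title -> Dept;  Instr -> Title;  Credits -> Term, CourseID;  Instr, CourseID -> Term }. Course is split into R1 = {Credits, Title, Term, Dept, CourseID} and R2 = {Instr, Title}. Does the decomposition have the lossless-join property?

Common attributes: R1 ∩ R2 = {Title}.
No dependency enlarges {Title}, so (Title)⁺ = {Title}.
The closure contains neither all of R1 = {Credits, Title, Term, Dept, CourseID} nor all of R2 = {Instr, Title}, so the common attributes are not a superkey of either fragment. The join is lossy.

No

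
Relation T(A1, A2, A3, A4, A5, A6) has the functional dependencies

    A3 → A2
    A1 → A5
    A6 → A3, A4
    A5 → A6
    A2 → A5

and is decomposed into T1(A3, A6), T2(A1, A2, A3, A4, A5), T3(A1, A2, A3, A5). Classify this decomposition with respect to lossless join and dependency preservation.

lossless and dependency-preserving

Lossless test (chase): Rows 1 and 2 agree on A3; apply A3→A2 and equate their A2 entries. Rows 2 and 3 agree on A5; apply A5→A6 and equate their A6 entries. Rows 1 and 2 agree on A2; apply A2→A5 and equate their A5 entries. Rows 2 and 3 agree on A6; apply A6→A3, A4 and equate their A3, A4 entries. Rows 1 and 2 agree on A5; apply A5→A6 and equate their A6 entries. Rows 1 and 2 agree on A6; apply A6→A3, A4 and equate their A3, A4 entries. Row 2 is now all distinguished symbols — the join is lossless.
Dependency preservation: A6 → A3, A4; A5 → A6 are not contained in any single fragment, but the restricted closure of each left-hand side across the fragments still reaches the right-hand side; the remaining FDs each lie inside some fragment. All dependencies are preserved.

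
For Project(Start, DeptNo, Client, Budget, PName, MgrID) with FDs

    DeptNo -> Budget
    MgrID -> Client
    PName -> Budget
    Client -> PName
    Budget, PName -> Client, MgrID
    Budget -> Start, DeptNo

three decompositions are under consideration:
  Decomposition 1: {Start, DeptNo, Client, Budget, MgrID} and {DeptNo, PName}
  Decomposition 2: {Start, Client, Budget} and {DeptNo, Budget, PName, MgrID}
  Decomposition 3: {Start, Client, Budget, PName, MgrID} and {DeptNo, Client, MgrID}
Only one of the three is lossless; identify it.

Decomposition 1: common = {DeptNo}, closure = {Start, DeptNo, Budget} → lossy.
Decomposition 2: common = {Budget}, closure = {Start, DeptNo, Budget} → lossy.
Decomposition 3: common = {Client, MgrID}, closure = {Start, DeptNo, Client, Budget, PName, MgrID} → lossless.

Decomposition 3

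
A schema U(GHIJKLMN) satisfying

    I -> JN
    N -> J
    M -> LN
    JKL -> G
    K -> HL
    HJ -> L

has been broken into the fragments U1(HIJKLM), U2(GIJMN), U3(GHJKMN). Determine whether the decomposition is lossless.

Chase test. Columns are GHIJKLMN; row i has aⱼ where attribute j ∈ Ui, else bᵢⱼ.
Initial tableau (one row per fragment):
  row 1: b11 a2 a3 a4 a5 a6 a7 b18
  row 2: a1 b22 a3 a4 b25 b26 a7 a8
  row 3: a1 a2 b33 a4 a5 b36 a7 a8
Rows 1 and 2 agree on I; apply I→JN and equate their JN entries.
Rows 1 and 2 agree on M; apply M→LN and equate their LN entries.
Rows 1 and 3 agree on M; apply M→LN and equate their LN entries.
Rows 1 and 3 agree on JKL; apply JKL→G and equate their G entries.
Row 1 is now all distinguished symbols — the join is lossless.

Yes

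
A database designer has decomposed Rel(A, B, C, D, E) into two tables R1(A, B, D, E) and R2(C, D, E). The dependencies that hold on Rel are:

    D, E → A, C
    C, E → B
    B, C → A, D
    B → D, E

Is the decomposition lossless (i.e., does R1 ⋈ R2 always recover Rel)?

Yes

Common attributes: R1 ∩ R2 = {D, E}.
Closure of {D, E}: D, E → A, C applies, adding A, C; C, E → B applies, adding B. So (D, E)⁺ = {A, B, C, D, E}.
This closure contains every attribute of R1, so R1 ∩ R2 → R1. The join is lossless.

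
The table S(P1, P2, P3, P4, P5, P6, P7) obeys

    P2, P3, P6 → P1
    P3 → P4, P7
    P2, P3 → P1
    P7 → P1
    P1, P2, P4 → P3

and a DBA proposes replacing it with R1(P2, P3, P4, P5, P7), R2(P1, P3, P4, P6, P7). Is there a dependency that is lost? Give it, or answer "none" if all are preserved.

Check P1, P2, P4 → P3: no single fragment contains all of {P1, P2, P3, P4}, and the restricted closure of {P1, P2, P4} across the fragments never reaches {P3}.
P2, P3, P6 → P1 is preserved.
P3 → P4, P7 is preserved.
P2, P3 → P1 is preserved.
P7 → P1 is preserved.

P1, P2, P4 → P3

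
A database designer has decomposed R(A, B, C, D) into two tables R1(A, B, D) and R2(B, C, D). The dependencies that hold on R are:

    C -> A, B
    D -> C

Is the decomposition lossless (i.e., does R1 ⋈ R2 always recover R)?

Yes

Common attributes: R1 ∩ R2 = {B, D}.
Closure of {B, D}: D → C applies, adding C; C → A, B applies, adding A. So (B, D)⁺ = {A, B, C, D}.
This closure contains every attribute of R1, so R1 ∩ R2 → R1. The join is lossless.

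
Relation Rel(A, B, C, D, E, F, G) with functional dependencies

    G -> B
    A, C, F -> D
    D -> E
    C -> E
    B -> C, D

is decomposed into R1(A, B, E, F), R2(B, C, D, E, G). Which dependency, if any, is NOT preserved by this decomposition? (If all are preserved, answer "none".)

Check A, C, F → D: no single fragment contains all of {A, C, D, F}, and the restricted closure of {A, C, F} across the fragments never reaches {D}.
G → B is preserved.
D → E is preserved.
C → E is preserved.
B → C, D is preserved.

A, C, F -> D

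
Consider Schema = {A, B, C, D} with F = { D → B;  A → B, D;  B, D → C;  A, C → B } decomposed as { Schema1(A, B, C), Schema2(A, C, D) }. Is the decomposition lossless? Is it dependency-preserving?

lossless but not dependency-preserving

Lossless test: (A, C)⁺ = {A, B, C, D}, which contains all of one fragment — lossless.
Dependency preservation: the restricted closure of {D} across the fragments never reaches {B}, so D → B cannot be enforced without a join — not preserved.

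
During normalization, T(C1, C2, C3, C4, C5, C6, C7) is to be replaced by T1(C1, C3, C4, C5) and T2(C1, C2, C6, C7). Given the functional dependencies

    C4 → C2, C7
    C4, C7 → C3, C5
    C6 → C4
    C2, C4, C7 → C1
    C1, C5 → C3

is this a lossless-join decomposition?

No

Common attributes: T1 ∩ T2 = {C1}.
No dependency enlarges {C1}, so (C1)⁺ = {C1}.
The closure contains neither all of T1 = {C1, C3, C4, C5} nor all of T2 = {C1, C2, C6, C7}, so the common attributes are not a superkey of either fragment. The join is lossy.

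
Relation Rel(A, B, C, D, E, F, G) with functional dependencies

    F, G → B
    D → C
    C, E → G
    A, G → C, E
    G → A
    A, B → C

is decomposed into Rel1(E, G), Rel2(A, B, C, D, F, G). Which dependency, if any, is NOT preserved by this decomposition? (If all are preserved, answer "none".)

C, E → G

Check C, E → G: no single fragment contains all of {C, E, G}, and the restricted closure of {C, E} across the fragments never reaches {G}.
F, G → B is preserved.
D → C is preserved.
A, G → C, E is preserved.
G → A is preserved.
A, B → C is preserved.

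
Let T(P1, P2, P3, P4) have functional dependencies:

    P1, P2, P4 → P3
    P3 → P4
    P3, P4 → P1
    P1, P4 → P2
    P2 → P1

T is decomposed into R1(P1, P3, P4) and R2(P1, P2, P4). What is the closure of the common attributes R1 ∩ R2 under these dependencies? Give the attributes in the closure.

R1 ∩ R2 = {P1, P4}.
P1, P4 → P2 applies, adding P2
P1, P2, P4 → P3 applies, adding P3
Closure: {P1, P2, P3, P4}.

P1, P2, P3, P4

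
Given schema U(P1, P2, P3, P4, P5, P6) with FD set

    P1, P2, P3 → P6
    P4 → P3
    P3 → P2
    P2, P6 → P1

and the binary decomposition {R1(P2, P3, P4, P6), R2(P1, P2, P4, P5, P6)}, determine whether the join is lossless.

Common attributes: R1 ∩ R2 = {P2, P4, P6}.
Closure of {P2, P4, P6}: P4 → P3 applies, adding P3; P2, P6 → P1 applies, adding P1. So (P2, P4, P6)⁺ = {P1, P2, P3, P4, P6}.
This closure contains every attribute of R1, so R1 ∩ R2 → R1. The join is lossless.

Yes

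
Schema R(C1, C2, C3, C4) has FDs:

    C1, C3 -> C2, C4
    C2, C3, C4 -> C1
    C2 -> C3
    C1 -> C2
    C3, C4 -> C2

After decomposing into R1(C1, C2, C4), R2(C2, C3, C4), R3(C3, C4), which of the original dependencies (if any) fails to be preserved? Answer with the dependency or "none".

C1, C3 → C2, C4: restricted closure across fragments reaches C2, C4.
C2, C3, C4 → C1: restricted closure across fragments reaches C1.
C2 → C3 lies within R2.
C1 → C2 lies within R1.
C3, C4 → C2 lies within R2.
Every dependency is enforceable on the fragments, so the decomposition is dependency-preserving.

none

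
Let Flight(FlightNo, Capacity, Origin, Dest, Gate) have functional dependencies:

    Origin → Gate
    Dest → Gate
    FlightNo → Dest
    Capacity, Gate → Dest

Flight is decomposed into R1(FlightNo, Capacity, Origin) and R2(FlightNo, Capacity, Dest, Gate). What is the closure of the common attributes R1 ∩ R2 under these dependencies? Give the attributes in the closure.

FlightNo, Capacity, Dest, Gate

R1 ∩ R2 = {FlightNo, Capacity}.
FlightNo → Dest applies, adding Dest
Dest → Gate applies, adding Gate
Closure: {FlightNo, Capacity, Dest, Gate}.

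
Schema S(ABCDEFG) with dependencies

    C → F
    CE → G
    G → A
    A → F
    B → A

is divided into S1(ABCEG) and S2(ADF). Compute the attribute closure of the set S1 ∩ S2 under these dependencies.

S1 ∩ S2 = {A}.
A → F applies, adding F
Closure: {AF}.

AF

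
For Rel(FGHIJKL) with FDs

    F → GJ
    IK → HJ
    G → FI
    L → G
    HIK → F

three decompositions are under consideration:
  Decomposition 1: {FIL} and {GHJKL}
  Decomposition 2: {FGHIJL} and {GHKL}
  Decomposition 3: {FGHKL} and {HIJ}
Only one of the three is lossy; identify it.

Decomposition 1: common = {L}, closure = {FGIJL} → lossless.
Decomposition 2: common = {GHL}, closure = {FGHIJL} → lossless.
Decomposition 3: common = {H}, closure = {H} → lossy.

Decomposition 3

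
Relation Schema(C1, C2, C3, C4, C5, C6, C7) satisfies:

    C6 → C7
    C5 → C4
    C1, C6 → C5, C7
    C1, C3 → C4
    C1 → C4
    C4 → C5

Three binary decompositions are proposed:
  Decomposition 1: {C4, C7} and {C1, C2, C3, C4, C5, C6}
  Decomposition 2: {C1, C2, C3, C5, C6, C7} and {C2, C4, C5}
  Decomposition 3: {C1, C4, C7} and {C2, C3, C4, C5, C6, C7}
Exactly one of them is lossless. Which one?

Decomposition 1: common = {C4}, closure = {C4, C5} → lossy.
Decomposition 2: common = {C2, C5}, closure = {C2, C4, C5} → lossless.
Decomposition 3: common = {C4, C7}, closure = {C4, C5, C7} → lossy.

Decomposition 2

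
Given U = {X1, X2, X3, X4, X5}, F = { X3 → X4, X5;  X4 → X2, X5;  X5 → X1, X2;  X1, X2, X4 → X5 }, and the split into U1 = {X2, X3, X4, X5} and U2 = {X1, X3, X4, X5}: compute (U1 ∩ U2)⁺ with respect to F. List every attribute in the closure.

U1 ∩ U2 = {X3, X4, X5}.
X4 → X2, X5 applies, adding X2
X5 → X1, X2 applies, adding X1
Closure: {X1, X2, X3, X4, X5}.

X1, X2, X3, X4, X5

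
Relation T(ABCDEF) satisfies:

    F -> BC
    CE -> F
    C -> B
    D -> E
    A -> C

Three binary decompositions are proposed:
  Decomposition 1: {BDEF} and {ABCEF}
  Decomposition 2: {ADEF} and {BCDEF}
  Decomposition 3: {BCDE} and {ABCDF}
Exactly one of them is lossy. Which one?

Decomposition 1

Decomposition 1: common = {BEF}, closure = {BCEF} → lossy.
Decomposition 2: common = {DEF}, closure = {BCDEF} → lossless.
Decomposition 3: common = {BCD}, closure = {BCDEF} → lossless.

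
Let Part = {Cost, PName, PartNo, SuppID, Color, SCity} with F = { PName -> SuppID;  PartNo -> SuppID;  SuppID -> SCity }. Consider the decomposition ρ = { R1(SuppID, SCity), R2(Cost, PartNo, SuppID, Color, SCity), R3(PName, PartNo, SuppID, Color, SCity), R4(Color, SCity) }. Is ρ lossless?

No

Chase test. Columns are Cost, PName, PartNo, SuppID, Color, SCity; row i has aⱼ where attribute j ∈ Ri, else bᵢⱼ.
Initial tableau (one row per fragment):
  row 1: b11 b12 b13 a4 b15 a6
  row 2: a1 b22 a3 a4 a5 a6
  row 3: b31 a2 a3 a4 a5 a6
  row 4: b41 b42 b43 b44 a5 a6
No row becomes fully distinguished — the join is lossy.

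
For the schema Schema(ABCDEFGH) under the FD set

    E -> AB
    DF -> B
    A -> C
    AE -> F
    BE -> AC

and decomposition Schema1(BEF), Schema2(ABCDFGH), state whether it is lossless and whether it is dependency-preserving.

Lossless test: (BF)⁺ = {BF}, which is a superkey of neither fragment — lossy.
Dependency preservation: the restricted closure of {E} across the fragments never reaches {AB}, so E → AB cannot be enforced without a join — not preserved.

lossy and not dependency-preserving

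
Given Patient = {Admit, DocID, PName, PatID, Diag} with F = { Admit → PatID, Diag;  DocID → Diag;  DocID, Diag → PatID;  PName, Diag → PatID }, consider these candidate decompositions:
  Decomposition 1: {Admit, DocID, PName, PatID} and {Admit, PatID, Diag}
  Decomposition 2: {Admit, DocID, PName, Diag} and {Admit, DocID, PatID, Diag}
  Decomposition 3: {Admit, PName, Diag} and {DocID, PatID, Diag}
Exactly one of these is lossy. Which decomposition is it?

Decomposition 1: common = {Admit, PatID}, closure = {Admit, PatID, Diag} → lossless.
Decomposition 2: common = {Admit, DocID, Diag}, closure = {Admit, DocID, PatID, Diag} → lossless.
Decomposition 3: common = {Diag}, closure = {Diag} → lossy.

Decomposition 3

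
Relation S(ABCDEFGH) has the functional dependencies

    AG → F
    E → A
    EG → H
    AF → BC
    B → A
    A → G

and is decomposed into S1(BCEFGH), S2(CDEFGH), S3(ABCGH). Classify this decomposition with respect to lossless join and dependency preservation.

Lossless test (chase): Rows 1 and 2 agree on E; apply E→A and equate their A entries. Rows 1 and 2 agree on AF; apply AF→BC and equate their BC entries. Rows 1 and 3 agree on B; apply B→A and equate their A entries. Rows 1 and 3 agree on AG; apply AG→F and equate their F entries. Row 2 is now all distinguished symbols — the join is lossless.
Dependency preservation: AG → F; E → A; AF → BC are not contained in any single fragment, but the restricted closure of each left-hand side across the fragments still reaches the right-hand side; the remaining FDs each lie inside some fragment. All dependencies are preserved.

lossless and dependency-preserving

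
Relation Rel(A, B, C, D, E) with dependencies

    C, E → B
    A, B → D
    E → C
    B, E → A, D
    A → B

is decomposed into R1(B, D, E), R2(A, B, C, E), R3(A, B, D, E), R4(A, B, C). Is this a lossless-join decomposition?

Yes

Chase test. Columns are A, B, C, D, E; row i has aⱼ where attribute j ∈ Ri, else bᵢⱼ.
Initial tableau (one row per fragment):
  row 1: b11 a2 b13 a4 a5
  row 2: a1 a2 a3 b24 a5
  row 3: a1 a2 b33 a4 a5
  row 4: a1 a2 a3 b44 b45
Rows 2 and 3 agree on A, B; apply A, B→D and equate their D entries.
Rows 2 and 4 agree on A, B; apply A, B→D and equate their D entries.
Rows 1 and 2 agree on E; apply E→C and equate their C entries.
Rows 1 and 3 agree on E; apply E→C and equate their C entries.
Rows 1 and 2 agree on B, E; apply B, E→A, D and equate their A, D entries.
Row 1 is now all distinguished symbols — the join is lossless.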